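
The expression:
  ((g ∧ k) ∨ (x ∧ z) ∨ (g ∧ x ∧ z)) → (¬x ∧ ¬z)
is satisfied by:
  {g: False, k: False, z: False, x: False}
  {k: True, x: False, g: False, z: False}
  {g: True, x: False, k: False, z: False}
  {k: True, g: True, x: False, z: False}
  {x: True, g: False, k: False, z: False}
  {x: True, k: True, g: False, z: False}
  {x: True, g: True, k: False, z: False}
  {z: True, x: False, g: False, k: False}
  {z: True, k: True, x: False, g: False}
  {z: True, g: True, x: False, k: False}


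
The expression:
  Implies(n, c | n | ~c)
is always true.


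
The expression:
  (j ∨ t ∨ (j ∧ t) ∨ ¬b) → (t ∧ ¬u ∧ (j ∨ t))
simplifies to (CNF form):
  (b ∨ t) ∧ (t ∨ ¬j) ∧ (¬t ∨ ¬u)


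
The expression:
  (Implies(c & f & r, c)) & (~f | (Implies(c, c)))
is always true.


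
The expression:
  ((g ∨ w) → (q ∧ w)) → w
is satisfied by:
  {g: True, w: True}
  {g: True, w: False}
  {w: True, g: False}


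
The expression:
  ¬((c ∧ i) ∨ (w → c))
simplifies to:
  w ∧ ¬c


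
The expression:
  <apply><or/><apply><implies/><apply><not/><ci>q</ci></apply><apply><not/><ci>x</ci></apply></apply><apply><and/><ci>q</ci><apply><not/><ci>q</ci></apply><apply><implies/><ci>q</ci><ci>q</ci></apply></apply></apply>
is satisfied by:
  {q: True, x: False}
  {x: False, q: False}
  {x: True, q: True}


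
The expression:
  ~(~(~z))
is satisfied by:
  {z: False}


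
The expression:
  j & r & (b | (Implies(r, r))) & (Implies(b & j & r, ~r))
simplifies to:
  j & r & ~b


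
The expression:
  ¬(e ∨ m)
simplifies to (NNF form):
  ¬e ∧ ¬m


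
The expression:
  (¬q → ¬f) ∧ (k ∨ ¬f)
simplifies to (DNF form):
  (k ∧ q) ∨ ¬f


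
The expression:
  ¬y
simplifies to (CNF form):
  ¬y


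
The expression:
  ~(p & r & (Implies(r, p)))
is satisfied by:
  {p: False, r: False}
  {r: True, p: False}
  {p: True, r: False}


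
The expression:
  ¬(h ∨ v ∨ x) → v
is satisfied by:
  {x: True, v: True, h: True}
  {x: True, v: True, h: False}
  {x: True, h: True, v: False}
  {x: True, h: False, v: False}
  {v: True, h: True, x: False}
  {v: True, h: False, x: False}
  {h: True, v: False, x: False}


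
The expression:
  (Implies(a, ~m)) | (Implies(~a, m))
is always true.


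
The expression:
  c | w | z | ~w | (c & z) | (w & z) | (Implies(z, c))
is always true.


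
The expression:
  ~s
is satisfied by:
  {s: False}


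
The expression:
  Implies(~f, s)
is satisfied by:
  {s: True, f: True}
  {s: True, f: False}
  {f: True, s: False}


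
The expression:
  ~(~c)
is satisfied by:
  {c: True}


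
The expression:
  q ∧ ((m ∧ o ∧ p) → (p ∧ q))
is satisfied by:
  {q: True}


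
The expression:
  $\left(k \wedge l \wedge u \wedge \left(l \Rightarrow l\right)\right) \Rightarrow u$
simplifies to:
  $\text{True}$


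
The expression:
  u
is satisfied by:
  {u: True}


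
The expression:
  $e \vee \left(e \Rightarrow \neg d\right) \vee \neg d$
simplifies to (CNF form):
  $\text{True}$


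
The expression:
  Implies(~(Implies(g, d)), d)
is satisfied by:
  {d: True, g: False}
  {g: False, d: False}
  {g: True, d: True}


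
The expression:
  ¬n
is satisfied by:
  {n: False}


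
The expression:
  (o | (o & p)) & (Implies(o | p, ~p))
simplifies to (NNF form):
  o & ~p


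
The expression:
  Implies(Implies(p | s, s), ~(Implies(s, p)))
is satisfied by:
  {p: True, s: False}
  {s: True, p: False}


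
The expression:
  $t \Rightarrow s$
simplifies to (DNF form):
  $s \vee \neg t$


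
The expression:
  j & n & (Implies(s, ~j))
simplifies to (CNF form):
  j & n & ~s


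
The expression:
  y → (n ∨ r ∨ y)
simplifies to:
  True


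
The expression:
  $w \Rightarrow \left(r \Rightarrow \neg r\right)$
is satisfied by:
  {w: False, r: False}
  {r: True, w: False}
  {w: True, r: False}


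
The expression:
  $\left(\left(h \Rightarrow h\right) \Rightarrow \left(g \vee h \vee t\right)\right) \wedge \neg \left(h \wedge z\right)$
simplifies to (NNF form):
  $\left(g \wedge \neg h\right) \vee \left(h \wedge \neg z\right) \vee \left(t \wedge \neg h\right)$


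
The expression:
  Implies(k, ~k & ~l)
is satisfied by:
  {k: False}


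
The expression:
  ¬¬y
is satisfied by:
  {y: True}


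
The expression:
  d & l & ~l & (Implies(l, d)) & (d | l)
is never true.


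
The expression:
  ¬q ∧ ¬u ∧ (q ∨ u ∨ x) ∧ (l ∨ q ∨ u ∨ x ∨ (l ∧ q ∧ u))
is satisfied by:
  {x: True, q: False, u: False}


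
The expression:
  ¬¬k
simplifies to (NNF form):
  k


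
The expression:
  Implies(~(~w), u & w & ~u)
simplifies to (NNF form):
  ~w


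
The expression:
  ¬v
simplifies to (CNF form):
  ¬v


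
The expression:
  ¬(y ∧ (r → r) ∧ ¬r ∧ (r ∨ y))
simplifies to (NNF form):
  r ∨ ¬y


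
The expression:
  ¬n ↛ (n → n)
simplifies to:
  False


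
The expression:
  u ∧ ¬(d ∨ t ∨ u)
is never true.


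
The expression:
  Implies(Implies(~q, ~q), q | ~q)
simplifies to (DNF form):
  True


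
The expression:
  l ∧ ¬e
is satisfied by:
  {l: True, e: False}


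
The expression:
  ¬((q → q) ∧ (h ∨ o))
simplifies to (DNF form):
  ¬h ∧ ¬o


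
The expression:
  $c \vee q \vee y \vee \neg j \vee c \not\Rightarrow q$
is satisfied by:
  {y: True, q: True, c: True, j: False}
  {y: True, q: True, c: False, j: False}
  {y: True, c: True, q: False, j: False}
  {y: True, c: False, q: False, j: False}
  {q: True, c: True, y: False, j: False}
  {q: True, c: False, y: False, j: False}
  {c: True, y: False, q: False, j: False}
  {c: False, y: False, q: False, j: False}
  {j: True, y: True, q: True, c: True}
  {j: True, y: True, q: True, c: False}
  {j: True, y: True, c: True, q: False}
  {j: True, y: True, c: False, q: False}
  {j: True, q: True, c: True, y: False}
  {j: True, q: True, c: False, y: False}
  {j: True, c: True, q: False, y: False}


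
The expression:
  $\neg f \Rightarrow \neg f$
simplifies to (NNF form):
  $\text{True}$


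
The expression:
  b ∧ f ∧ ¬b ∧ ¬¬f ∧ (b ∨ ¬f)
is never true.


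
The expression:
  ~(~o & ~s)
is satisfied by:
  {o: True, s: True}
  {o: True, s: False}
  {s: True, o: False}


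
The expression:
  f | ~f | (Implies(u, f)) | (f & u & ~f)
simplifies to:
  True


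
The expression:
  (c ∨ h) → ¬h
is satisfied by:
  {h: False}


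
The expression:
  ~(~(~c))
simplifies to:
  ~c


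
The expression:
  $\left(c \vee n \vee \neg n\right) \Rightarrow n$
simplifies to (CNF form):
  $n$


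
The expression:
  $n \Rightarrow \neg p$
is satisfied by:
  {p: False, n: False}
  {n: True, p: False}
  {p: True, n: False}


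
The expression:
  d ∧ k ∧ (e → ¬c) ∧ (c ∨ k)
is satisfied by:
  {d: True, k: True, c: False, e: False}
  {e: True, d: True, k: True, c: False}
  {c: True, d: True, k: True, e: False}


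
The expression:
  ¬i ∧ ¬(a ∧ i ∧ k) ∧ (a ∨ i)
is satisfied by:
  {a: True, i: False}


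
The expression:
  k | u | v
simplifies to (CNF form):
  k | u | v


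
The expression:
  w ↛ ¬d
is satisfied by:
  {w: True, d: True}


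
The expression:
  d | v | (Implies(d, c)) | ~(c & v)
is always true.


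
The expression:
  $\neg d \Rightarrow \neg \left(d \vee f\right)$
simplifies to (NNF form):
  $d \vee \neg f$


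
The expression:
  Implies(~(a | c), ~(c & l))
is always true.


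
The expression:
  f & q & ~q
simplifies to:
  False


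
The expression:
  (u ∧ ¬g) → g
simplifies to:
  g ∨ ¬u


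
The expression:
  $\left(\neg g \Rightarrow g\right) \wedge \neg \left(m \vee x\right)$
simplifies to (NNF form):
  $g \wedge \neg m \wedge \neg x$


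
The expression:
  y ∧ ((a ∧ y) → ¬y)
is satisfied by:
  {y: True, a: False}


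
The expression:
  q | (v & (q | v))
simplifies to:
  q | v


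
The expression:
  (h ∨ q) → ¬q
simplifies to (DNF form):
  ¬q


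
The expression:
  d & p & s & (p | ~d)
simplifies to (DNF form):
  d & p & s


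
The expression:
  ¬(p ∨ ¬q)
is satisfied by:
  {q: True, p: False}


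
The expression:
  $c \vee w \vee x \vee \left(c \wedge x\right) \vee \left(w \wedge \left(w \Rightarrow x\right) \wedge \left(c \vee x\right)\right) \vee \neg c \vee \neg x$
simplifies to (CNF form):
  $\text{True}$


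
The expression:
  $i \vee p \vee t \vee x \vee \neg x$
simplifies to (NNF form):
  $\text{True}$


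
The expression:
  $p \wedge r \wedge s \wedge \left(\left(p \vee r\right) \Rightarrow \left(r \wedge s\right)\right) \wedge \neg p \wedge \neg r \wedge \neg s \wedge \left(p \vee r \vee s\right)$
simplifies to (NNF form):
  $\text{False}$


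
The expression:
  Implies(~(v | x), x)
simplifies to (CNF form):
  v | x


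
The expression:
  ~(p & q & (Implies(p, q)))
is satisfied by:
  {p: False, q: False}
  {q: True, p: False}
  {p: True, q: False}


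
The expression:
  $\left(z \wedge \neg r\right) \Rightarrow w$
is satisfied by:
  {r: True, w: True, z: False}
  {r: True, w: False, z: False}
  {w: True, r: False, z: False}
  {r: False, w: False, z: False}
  {r: True, z: True, w: True}
  {r: True, z: True, w: False}
  {z: True, w: True, r: False}


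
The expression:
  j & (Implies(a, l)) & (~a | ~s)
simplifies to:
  j & (l | ~a) & (~a | ~s)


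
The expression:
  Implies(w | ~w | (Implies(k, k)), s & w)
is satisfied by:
  {w: True, s: True}


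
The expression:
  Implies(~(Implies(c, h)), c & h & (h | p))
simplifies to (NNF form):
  h | ~c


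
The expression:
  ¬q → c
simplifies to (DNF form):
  c ∨ q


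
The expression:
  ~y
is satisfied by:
  {y: False}


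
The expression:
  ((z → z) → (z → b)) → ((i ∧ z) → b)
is always true.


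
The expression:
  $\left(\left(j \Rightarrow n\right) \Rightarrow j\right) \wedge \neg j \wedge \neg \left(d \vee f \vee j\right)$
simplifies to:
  $\text{False}$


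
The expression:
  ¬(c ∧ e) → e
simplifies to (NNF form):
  e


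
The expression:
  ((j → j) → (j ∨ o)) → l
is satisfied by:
  {l: True, o: False, j: False}
  {j: True, l: True, o: False}
  {l: True, o: True, j: False}
  {j: True, l: True, o: True}
  {j: False, o: False, l: False}


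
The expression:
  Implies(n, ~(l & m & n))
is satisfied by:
  {l: False, m: False, n: False}
  {n: True, l: False, m: False}
  {m: True, l: False, n: False}
  {n: True, m: True, l: False}
  {l: True, n: False, m: False}
  {n: True, l: True, m: False}
  {m: True, l: True, n: False}


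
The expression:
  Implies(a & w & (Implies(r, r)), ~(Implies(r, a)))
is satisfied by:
  {w: False, a: False}
  {a: True, w: False}
  {w: True, a: False}


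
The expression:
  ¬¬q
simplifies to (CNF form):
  q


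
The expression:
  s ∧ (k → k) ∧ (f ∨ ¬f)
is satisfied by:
  {s: True}


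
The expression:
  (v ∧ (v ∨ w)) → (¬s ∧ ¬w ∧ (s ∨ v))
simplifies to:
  (¬s ∧ ¬w) ∨ ¬v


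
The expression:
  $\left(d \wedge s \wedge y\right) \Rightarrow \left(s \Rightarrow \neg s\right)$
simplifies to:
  $\neg d \vee \neg s \vee \neg y$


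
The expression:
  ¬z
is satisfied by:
  {z: False}


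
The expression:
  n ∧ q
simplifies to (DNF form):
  n ∧ q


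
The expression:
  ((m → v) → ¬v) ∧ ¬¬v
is never true.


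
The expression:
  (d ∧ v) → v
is always true.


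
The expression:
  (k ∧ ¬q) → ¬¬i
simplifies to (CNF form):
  i ∨ q ∨ ¬k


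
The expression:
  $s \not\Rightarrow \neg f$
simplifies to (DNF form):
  $f \wedge s$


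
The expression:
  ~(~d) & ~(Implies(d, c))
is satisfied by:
  {d: True, c: False}


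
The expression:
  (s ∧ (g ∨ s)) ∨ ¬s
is always true.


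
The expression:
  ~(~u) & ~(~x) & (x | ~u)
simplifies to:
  u & x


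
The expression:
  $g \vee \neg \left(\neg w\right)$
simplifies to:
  $g \vee w$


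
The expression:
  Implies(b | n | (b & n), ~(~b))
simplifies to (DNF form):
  b | ~n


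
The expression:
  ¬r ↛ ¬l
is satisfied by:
  {l: True, r: False}


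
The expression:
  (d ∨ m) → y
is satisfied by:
  {y: True, m: False, d: False}
  {y: True, d: True, m: False}
  {y: True, m: True, d: False}
  {y: True, d: True, m: True}
  {d: False, m: False, y: False}


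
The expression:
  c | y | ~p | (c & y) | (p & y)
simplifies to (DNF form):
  c | y | ~p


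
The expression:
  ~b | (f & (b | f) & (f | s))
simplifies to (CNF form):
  f | ~b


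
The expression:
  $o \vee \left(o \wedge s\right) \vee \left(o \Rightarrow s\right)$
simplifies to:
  $\text{True}$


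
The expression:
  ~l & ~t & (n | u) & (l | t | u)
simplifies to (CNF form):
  u & ~l & ~t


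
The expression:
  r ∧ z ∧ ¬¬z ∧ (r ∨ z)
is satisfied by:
  {r: True, z: True}


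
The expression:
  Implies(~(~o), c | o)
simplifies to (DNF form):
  True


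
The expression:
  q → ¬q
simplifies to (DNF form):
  ¬q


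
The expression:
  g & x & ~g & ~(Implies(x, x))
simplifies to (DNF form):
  False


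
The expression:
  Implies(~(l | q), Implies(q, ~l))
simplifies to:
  True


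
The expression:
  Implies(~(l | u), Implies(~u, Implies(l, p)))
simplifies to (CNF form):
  True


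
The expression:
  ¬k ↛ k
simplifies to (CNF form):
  ¬k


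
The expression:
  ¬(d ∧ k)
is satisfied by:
  {k: False, d: False}
  {d: True, k: False}
  {k: True, d: False}


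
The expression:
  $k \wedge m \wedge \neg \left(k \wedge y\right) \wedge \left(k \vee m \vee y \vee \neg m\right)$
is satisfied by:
  {m: True, k: True, y: False}


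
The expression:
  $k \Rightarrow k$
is always true.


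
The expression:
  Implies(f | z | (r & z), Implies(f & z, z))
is always true.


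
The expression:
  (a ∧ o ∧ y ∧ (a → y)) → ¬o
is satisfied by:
  {o: False, y: False, a: False}
  {a: True, o: False, y: False}
  {y: True, o: False, a: False}
  {a: True, y: True, o: False}
  {o: True, a: False, y: False}
  {a: True, o: True, y: False}
  {y: True, o: True, a: False}


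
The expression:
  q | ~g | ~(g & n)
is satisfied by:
  {q: True, g: False, n: False}
  {g: False, n: False, q: False}
  {n: True, q: True, g: False}
  {n: True, g: False, q: False}
  {q: True, g: True, n: False}
  {g: True, q: False, n: False}
  {n: True, g: True, q: True}


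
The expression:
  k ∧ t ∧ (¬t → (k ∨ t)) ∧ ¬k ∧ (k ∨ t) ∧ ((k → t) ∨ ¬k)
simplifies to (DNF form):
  False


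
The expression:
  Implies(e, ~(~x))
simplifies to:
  x | ~e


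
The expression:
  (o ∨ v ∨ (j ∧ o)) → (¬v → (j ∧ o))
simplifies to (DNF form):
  j ∨ v ∨ ¬o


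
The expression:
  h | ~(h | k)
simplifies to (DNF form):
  h | ~k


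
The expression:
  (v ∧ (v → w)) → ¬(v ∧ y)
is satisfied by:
  {w: False, v: False, y: False}
  {y: True, w: False, v: False}
  {v: True, w: False, y: False}
  {y: True, v: True, w: False}
  {w: True, y: False, v: False}
  {y: True, w: True, v: False}
  {v: True, w: True, y: False}


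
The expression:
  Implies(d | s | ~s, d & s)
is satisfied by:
  {s: True, d: True}


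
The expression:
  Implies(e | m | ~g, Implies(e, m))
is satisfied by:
  {m: True, e: False}
  {e: False, m: False}
  {e: True, m: True}


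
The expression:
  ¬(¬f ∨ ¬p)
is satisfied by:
  {p: True, f: True}


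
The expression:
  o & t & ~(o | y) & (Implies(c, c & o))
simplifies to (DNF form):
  False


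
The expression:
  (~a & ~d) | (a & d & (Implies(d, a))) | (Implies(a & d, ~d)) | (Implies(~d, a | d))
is always true.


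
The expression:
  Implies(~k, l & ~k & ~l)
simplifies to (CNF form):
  k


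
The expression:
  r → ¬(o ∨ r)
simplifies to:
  ¬r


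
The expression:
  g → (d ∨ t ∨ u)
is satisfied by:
  {d: True, t: True, u: True, g: False}
  {d: True, t: True, g: False, u: False}
  {d: True, u: True, g: False, t: False}
  {d: True, g: False, u: False, t: False}
  {t: True, u: True, g: False, d: False}
  {t: True, g: False, u: False, d: False}
  {u: True, t: False, g: False, d: False}
  {t: False, g: False, u: False, d: False}
  {t: True, d: True, g: True, u: True}
  {t: True, d: True, g: True, u: False}
  {d: True, g: True, u: True, t: False}
  {d: True, g: True, t: False, u: False}
  {u: True, g: True, t: True, d: False}
  {g: True, t: True, d: False, u: False}
  {g: True, u: True, d: False, t: False}


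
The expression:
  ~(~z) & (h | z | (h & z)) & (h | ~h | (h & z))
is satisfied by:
  {z: True}


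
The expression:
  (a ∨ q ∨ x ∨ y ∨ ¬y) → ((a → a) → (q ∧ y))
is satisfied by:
  {y: True, q: True}


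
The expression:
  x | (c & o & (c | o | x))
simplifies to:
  x | (c & o)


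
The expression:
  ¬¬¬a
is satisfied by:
  {a: False}


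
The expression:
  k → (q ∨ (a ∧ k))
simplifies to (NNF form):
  a ∨ q ∨ ¬k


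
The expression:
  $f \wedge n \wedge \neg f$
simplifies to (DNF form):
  $\text{False}$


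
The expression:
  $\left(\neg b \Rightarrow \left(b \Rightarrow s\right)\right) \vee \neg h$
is always true.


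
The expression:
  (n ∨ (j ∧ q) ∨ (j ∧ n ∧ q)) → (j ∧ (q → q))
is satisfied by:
  {j: True, n: False}
  {n: False, j: False}
  {n: True, j: True}


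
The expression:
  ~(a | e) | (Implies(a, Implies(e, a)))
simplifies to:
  True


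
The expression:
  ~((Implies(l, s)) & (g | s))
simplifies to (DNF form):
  (l & ~s) | (~g & ~s)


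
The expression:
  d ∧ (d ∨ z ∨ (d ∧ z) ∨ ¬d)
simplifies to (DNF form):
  d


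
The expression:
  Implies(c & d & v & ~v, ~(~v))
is always true.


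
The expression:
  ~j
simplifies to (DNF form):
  ~j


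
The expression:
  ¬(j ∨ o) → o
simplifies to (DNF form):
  j ∨ o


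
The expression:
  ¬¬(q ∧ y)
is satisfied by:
  {y: True, q: True}


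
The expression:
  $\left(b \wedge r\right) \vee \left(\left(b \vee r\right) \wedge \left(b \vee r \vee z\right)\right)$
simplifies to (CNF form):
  $b \vee r$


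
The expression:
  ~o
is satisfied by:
  {o: False}


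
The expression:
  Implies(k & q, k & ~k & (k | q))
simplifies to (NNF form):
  ~k | ~q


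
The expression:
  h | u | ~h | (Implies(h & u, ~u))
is always true.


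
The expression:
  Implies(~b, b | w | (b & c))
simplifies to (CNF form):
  b | w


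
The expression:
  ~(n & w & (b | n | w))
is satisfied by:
  {w: False, n: False}
  {n: True, w: False}
  {w: True, n: False}


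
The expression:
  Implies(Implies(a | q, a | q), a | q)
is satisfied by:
  {a: True, q: True}
  {a: True, q: False}
  {q: True, a: False}


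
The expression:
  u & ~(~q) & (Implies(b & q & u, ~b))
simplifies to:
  q & u & ~b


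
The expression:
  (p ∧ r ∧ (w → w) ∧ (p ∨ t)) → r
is always true.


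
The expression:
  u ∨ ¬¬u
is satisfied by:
  {u: True}


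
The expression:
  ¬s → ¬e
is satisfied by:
  {s: True, e: False}
  {e: False, s: False}
  {e: True, s: True}


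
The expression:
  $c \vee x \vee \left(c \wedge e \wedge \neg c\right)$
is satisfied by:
  {x: True, c: True}
  {x: True, c: False}
  {c: True, x: False}


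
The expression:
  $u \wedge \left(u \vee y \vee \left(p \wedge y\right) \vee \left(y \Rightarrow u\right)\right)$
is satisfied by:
  {u: True}


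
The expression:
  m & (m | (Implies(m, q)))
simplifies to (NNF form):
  m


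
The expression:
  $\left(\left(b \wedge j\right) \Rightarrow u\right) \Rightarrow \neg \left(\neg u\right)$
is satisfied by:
  {u: True, j: True, b: True}
  {u: True, j: True, b: False}
  {u: True, b: True, j: False}
  {u: True, b: False, j: False}
  {j: True, b: True, u: False}


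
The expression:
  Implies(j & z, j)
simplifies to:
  True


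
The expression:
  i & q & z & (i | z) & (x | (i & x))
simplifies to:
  i & q & x & z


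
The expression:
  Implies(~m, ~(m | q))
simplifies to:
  m | ~q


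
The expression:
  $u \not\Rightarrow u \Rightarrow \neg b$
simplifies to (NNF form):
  $\text{True}$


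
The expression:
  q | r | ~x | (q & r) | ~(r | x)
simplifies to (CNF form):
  q | r | ~x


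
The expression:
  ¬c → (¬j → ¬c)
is always true.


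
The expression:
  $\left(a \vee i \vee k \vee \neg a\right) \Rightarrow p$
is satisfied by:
  {p: True}


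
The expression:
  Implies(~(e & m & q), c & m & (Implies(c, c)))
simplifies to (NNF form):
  m & (c | e) & (c | q)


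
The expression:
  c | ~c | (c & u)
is always true.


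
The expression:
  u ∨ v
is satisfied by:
  {v: True, u: True}
  {v: True, u: False}
  {u: True, v: False}


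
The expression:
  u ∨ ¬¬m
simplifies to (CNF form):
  m ∨ u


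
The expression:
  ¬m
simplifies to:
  ¬m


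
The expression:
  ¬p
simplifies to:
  ¬p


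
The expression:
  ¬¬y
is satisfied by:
  {y: True}


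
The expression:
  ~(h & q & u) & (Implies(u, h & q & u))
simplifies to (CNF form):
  ~u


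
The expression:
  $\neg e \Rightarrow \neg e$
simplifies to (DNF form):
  $\text{True}$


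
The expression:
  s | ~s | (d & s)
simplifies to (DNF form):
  True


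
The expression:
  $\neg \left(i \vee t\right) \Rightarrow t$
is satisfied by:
  {i: True, t: True}
  {i: True, t: False}
  {t: True, i: False}


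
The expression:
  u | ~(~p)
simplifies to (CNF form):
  p | u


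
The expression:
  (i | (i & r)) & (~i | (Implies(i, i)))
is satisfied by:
  {i: True}


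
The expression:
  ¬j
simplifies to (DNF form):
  ¬j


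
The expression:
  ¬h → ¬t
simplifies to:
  h ∨ ¬t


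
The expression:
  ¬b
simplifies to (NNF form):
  ¬b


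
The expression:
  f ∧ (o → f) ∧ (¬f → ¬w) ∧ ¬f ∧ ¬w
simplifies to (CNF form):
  False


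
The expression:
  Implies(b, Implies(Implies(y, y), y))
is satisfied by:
  {y: True, b: False}
  {b: False, y: False}
  {b: True, y: True}


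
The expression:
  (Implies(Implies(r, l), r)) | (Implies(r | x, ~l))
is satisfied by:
  {r: True, l: False, x: False}
  {l: False, x: False, r: False}
  {r: True, x: True, l: False}
  {x: True, l: False, r: False}
  {r: True, l: True, x: False}
  {l: True, r: False, x: False}
  {r: True, x: True, l: True}


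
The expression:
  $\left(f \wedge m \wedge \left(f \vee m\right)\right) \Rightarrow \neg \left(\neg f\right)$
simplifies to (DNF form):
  $\text{True}$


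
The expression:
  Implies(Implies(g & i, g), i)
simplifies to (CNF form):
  i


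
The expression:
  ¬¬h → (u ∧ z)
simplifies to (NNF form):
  (u ∧ z) ∨ ¬h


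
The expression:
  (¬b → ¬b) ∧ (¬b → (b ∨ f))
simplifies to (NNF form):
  b ∨ f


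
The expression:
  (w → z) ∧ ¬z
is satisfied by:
  {w: False, z: False}


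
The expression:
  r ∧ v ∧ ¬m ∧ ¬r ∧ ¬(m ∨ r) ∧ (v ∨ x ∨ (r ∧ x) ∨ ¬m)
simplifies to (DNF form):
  False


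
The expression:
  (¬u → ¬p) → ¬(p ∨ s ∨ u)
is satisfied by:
  {p: True, u: False, s: False}
  {u: False, s: False, p: False}
  {p: True, s: True, u: False}


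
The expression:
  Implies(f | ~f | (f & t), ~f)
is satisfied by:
  {f: False}


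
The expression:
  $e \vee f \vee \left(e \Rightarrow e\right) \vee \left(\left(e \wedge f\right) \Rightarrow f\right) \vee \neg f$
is always true.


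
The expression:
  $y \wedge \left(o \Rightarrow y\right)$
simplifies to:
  $y$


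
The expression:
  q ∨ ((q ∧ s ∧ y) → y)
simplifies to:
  True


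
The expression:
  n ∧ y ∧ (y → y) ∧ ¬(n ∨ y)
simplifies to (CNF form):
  False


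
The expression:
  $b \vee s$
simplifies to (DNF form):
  $b \vee s$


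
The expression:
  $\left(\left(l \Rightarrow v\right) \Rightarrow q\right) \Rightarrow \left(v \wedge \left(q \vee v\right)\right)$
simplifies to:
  $v \vee \left(\neg l \wedge \neg q\right)$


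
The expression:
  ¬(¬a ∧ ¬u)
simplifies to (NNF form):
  a ∨ u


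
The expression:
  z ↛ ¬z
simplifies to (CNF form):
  z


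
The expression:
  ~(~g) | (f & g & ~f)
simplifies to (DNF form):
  g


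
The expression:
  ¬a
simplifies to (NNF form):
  ¬a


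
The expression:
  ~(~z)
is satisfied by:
  {z: True}


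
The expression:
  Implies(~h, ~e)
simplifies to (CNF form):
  h | ~e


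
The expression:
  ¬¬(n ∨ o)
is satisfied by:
  {n: True, o: True}
  {n: True, o: False}
  {o: True, n: False}


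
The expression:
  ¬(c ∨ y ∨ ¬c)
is never true.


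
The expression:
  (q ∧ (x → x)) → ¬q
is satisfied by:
  {q: False}


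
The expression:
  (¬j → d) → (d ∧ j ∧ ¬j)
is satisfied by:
  {d: False, j: False}


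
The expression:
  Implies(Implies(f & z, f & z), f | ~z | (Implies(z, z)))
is always true.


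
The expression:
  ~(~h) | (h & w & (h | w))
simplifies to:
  h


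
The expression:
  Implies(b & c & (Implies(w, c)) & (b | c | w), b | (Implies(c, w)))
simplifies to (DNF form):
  True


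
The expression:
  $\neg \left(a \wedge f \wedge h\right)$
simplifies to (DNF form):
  $\neg a \vee \neg f \vee \neg h$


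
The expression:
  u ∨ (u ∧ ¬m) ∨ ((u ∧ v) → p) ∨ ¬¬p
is always true.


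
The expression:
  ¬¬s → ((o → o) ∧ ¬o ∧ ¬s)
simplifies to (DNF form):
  ¬s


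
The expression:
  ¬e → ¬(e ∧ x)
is always true.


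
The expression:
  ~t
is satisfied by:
  {t: False}


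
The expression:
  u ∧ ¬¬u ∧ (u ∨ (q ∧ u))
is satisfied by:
  {u: True}


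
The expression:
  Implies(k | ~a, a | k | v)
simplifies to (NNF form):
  a | k | v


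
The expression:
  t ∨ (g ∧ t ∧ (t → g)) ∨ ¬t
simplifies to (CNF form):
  True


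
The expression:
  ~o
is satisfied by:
  {o: False}


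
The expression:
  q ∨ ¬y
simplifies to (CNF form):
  q ∨ ¬y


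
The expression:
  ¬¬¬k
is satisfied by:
  {k: False}


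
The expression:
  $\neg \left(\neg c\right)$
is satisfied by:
  {c: True}


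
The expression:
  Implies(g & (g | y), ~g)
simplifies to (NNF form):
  ~g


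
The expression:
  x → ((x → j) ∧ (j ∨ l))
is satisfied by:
  {j: True, x: False}
  {x: False, j: False}
  {x: True, j: True}


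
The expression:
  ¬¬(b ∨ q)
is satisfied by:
  {b: True, q: True}
  {b: True, q: False}
  {q: True, b: False}


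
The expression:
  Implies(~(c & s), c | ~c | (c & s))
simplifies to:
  True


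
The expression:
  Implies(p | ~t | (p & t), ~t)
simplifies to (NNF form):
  ~p | ~t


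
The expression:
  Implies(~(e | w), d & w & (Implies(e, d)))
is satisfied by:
  {e: True, w: True}
  {e: True, w: False}
  {w: True, e: False}


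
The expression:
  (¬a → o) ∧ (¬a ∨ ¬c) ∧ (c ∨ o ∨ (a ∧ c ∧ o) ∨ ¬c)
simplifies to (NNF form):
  (a ∧ ¬c) ∨ (o ∧ ¬a)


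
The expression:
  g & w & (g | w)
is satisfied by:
  {w: True, g: True}


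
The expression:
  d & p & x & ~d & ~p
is never true.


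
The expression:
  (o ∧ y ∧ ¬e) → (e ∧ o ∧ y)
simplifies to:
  e ∨ ¬o ∨ ¬y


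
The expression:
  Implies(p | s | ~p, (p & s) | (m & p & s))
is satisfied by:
  {p: True, s: True}


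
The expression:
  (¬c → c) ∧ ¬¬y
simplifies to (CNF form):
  c ∧ y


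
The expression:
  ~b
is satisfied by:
  {b: False}


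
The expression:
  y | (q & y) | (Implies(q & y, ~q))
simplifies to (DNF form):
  True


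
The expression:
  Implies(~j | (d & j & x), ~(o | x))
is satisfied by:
  {j: True, d: False, x: False, o: False}
  {o: True, j: True, d: False, x: False}
  {j: True, d: True, o: False, x: False}
  {o: True, j: True, d: True, x: False}
  {o: False, d: False, j: False, x: False}
  {d: True, o: False, j: False, x: False}
  {x: True, j: True, o: False, d: False}
  {x: True, o: True, j: True, d: False}


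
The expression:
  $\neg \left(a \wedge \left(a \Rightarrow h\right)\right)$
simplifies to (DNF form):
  $\neg a \vee \neg h$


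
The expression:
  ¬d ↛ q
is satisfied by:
  {q: True, d: False}
  {d: False, q: False}
  {d: True, q: True}


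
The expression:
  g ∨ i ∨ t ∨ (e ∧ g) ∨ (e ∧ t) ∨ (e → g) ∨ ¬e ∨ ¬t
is always true.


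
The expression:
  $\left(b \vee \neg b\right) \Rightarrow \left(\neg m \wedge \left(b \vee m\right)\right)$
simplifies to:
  $b \wedge \neg m$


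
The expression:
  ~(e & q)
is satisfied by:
  {e: False, q: False}
  {q: True, e: False}
  {e: True, q: False}


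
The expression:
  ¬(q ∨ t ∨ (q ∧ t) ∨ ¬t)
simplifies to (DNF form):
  False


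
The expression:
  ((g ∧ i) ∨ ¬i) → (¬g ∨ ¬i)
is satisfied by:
  {g: False, i: False}
  {i: True, g: False}
  {g: True, i: False}


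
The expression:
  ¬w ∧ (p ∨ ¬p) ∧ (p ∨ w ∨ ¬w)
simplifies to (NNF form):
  ¬w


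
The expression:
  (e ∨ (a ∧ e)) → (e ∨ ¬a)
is always true.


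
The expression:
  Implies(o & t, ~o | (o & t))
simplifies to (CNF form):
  True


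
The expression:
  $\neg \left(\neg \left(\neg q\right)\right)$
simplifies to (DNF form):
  $\neg q$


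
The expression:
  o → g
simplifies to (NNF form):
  g ∨ ¬o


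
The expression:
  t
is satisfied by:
  {t: True}


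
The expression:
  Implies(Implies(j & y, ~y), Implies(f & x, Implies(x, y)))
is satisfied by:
  {y: True, x: False, f: False}
  {x: False, f: False, y: False}
  {f: True, y: True, x: False}
  {f: True, x: False, y: False}
  {y: True, x: True, f: False}
  {x: True, y: False, f: False}
  {f: True, x: True, y: True}


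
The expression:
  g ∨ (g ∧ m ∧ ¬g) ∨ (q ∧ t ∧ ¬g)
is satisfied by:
  {q: True, g: True, t: True}
  {q: True, g: True, t: False}
  {g: True, t: True, q: False}
  {g: True, t: False, q: False}
  {q: True, t: True, g: False}


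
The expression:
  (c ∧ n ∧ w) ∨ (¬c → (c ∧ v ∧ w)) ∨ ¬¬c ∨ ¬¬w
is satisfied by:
  {c: True, w: True}
  {c: True, w: False}
  {w: True, c: False}


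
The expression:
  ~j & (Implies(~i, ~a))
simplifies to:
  ~j & (i | ~a)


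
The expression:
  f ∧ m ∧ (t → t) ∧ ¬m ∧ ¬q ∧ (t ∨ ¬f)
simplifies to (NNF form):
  False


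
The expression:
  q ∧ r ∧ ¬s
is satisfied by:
  {r: True, q: True, s: False}


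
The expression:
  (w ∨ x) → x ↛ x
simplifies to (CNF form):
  ¬w ∧ ¬x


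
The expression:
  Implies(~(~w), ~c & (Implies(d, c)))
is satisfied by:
  {d: False, w: False, c: False}
  {c: True, d: False, w: False}
  {d: True, c: False, w: False}
  {c: True, d: True, w: False}
  {w: True, c: False, d: False}


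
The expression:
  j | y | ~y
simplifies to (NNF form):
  True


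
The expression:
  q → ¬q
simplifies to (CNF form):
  ¬q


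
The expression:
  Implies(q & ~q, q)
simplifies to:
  True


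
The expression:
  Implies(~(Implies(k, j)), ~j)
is always true.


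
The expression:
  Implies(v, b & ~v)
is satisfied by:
  {v: False}


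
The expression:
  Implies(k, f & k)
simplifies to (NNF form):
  f | ~k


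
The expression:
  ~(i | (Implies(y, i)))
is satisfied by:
  {y: True, i: False}


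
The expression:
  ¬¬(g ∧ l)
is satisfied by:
  {g: True, l: True}


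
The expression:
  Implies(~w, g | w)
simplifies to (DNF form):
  g | w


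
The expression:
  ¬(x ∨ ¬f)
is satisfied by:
  {f: True, x: False}


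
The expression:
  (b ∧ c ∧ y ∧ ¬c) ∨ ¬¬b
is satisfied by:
  {b: True}


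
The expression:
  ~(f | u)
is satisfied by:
  {u: False, f: False}


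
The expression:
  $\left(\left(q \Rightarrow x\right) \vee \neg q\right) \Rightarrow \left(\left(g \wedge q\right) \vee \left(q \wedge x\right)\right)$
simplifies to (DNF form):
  $q$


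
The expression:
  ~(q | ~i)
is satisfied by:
  {i: True, q: False}


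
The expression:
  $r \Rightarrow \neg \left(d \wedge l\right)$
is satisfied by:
  {l: False, d: False, r: False}
  {r: True, l: False, d: False}
  {d: True, l: False, r: False}
  {r: True, d: True, l: False}
  {l: True, r: False, d: False}
  {r: True, l: True, d: False}
  {d: True, l: True, r: False}


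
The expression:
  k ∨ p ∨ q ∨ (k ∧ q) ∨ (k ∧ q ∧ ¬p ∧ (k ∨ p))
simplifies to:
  k ∨ p ∨ q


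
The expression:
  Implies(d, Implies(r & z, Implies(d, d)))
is always true.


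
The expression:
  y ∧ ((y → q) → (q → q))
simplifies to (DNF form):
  y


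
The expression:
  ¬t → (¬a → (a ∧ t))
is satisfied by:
  {a: True, t: True}
  {a: True, t: False}
  {t: True, a: False}


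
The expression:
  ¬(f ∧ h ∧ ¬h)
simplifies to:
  True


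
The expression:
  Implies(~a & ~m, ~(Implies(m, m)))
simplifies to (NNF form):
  a | m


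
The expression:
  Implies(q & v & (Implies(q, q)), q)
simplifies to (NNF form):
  True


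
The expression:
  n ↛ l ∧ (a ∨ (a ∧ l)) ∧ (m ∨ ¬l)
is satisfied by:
  {a: True, n: True, l: False}


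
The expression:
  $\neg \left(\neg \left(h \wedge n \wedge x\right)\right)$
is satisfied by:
  {h: True, x: True, n: True}


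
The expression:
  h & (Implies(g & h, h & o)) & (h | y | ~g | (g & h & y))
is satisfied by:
  {h: True, o: True, g: False}
  {h: True, g: False, o: False}
  {h: True, o: True, g: True}


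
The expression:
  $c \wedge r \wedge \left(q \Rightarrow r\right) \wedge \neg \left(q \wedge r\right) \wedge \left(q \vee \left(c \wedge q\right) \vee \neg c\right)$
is never true.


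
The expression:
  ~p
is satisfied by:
  {p: False}


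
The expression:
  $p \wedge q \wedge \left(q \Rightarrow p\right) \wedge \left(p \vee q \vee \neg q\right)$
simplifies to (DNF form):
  $p \wedge q$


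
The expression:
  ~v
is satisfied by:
  {v: False}


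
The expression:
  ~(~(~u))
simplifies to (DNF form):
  ~u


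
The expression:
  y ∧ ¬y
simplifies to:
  False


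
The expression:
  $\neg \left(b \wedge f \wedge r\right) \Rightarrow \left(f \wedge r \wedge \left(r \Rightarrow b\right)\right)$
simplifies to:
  $b \wedge f \wedge r$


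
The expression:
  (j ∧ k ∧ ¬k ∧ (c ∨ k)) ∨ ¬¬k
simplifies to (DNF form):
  k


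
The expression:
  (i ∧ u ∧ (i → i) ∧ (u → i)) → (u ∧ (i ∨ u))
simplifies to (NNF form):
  True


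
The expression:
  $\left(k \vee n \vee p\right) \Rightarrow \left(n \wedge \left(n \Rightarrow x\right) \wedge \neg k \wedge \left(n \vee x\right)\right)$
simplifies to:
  $\neg k \wedge \left(n \vee \neg p\right) \wedge \left(x \vee \neg n\right)$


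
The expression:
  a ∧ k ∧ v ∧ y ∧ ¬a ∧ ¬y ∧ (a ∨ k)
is never true.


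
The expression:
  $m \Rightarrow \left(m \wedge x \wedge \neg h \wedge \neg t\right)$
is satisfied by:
  {x: True, h: False, t: False, m: False}
  {x: False, h: False, t: False, m: False}
  {x: True, t: True, h: False, m: False}
  {t: True, x: False, h: False, m: False}
  {x: True, h: True, t: False, m: False}
  {h: True, x: False, t: False, m: False}
  {x: True, t: True, h: True, m: False}
  {t: True, h: True, x: False, m: False}
  {m: True, x: True, h: False, t: False}


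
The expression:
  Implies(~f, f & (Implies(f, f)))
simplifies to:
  f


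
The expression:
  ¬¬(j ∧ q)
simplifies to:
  j ∧ q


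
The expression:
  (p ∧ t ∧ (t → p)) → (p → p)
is always true.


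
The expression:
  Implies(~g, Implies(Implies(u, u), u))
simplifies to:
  g | u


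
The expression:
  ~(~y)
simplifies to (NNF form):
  y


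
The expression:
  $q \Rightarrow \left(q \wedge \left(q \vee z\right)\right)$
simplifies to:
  $\text{True}$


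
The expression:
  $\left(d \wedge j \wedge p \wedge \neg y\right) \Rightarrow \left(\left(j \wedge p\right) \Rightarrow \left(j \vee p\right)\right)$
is always true.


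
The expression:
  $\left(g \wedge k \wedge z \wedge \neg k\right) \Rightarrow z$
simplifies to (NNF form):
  $\text{True}$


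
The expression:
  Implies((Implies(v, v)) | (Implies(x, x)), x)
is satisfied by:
  {x: True}


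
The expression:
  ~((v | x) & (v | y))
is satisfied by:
  {y: False, v: False, x: False}
  {x: True, y: False, v: False}
  {y: True, x: False, v: False}


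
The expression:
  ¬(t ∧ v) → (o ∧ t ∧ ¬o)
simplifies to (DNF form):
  t ∧ v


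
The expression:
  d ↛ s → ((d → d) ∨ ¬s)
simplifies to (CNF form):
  True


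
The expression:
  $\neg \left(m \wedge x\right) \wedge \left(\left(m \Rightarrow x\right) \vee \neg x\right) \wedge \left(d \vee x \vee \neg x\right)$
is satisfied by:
  {m: False, x: False}
  {x: True, m: False}
  {m: True, x: False}


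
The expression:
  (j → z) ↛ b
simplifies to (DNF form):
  (z ∧ ¬b) ∨ (¬b ∧ ¬j)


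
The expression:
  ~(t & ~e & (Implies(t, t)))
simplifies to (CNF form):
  e | ~t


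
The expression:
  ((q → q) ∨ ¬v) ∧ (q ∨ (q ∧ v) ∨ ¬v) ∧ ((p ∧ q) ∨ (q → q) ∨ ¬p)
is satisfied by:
  {q: True, v: False}
  {v: False, q: False}
  {v: True, q: True}


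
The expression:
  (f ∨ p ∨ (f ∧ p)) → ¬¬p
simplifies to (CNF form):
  p ∨ ¬f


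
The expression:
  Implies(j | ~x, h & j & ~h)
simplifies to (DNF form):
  x & ~j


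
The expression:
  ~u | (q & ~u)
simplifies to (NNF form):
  ~u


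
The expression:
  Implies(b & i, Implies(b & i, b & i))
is always true.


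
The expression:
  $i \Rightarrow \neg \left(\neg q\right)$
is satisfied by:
  {q: True, i: False}
  {i: False, q: False}
  {i: True, q: True}


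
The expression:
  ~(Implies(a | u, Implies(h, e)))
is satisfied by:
  {h: True, a: True, u: True, e: False}
  {h: True, a: True, e: False, u: False}
  {h: True, u: True, e: False, a: False}


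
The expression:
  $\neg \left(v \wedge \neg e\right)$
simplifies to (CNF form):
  $e \vee \neg v$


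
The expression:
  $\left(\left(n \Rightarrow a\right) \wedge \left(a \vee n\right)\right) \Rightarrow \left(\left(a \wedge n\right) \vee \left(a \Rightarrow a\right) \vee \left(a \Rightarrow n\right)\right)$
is always true.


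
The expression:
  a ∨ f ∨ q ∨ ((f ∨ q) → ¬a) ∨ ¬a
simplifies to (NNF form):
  True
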